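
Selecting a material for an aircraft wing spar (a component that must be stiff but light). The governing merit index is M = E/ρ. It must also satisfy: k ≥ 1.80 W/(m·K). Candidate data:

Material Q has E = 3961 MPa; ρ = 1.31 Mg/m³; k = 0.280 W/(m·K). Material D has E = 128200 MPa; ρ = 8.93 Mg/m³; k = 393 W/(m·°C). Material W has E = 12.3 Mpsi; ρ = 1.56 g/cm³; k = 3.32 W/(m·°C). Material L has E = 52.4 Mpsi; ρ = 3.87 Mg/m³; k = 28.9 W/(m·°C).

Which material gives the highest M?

Screen on constraints: k ≥ 1.80 W/(m·K). Survivors: material D, material W, material L.
Putting every candidate on a common basis:
  material D: E = 128.2 GPa, ρ = 8930 kg/m³
  material W: E = 84.81 GPa, ρ = 1560 kg/m³
  material L: E = 361.3 GPa, ρ = 3870 kg/m³
  material L: M = 93.4 MN·m/kg
  material W: M = 54.4 MN·m/kg
  material D: M = 14.4 MN·m/kg
Material L ranks first.

material L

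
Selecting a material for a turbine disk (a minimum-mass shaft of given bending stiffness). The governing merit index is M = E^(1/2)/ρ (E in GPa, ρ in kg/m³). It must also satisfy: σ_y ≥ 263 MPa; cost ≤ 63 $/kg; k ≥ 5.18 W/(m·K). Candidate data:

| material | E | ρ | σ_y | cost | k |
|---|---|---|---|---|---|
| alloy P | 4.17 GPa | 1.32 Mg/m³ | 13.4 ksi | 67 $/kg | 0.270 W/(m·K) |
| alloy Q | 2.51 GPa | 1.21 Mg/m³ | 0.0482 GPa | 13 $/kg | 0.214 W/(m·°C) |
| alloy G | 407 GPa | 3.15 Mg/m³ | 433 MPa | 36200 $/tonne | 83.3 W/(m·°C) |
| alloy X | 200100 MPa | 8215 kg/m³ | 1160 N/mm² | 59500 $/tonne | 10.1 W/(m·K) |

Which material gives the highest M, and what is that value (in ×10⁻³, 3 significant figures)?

Screen on constraints: σ_y ≥ 263 MPa; cost ≤ 63 $/kg; k ≥ 5.18 W/(m·K). Survivors: alloy G, alloy X.
Putting every candidate on a common basis:
  alloy G: E = 407.0 GPa, ρ = 3150 kg/m³
  alloy X: E = 200.1 GPa, ρ = 8215 kg/m³
  alloy G: M = 6.40×10⁻³
  alloy X: M = 1.72×10⁻³
Alloy G ranks first.

alloy G, M = 6.40×10⁻³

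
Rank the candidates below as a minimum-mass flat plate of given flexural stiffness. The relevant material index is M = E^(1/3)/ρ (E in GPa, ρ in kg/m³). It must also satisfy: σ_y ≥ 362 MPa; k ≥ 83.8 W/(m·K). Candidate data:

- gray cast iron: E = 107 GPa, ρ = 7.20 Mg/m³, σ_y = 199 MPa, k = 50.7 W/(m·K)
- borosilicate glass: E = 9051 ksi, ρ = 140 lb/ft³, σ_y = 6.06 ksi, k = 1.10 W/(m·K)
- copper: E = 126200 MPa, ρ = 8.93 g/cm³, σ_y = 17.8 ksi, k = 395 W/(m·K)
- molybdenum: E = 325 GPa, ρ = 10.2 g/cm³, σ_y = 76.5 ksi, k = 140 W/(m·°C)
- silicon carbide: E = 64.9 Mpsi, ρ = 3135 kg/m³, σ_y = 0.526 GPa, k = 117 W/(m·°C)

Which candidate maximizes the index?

silicon carbide

Screen on constraints: σ_y ≥ 362 MPa; k ≥ 83.8 W/(m·K). Survivors: molybdenum, silicon carbide.
After converting to SI:
  molybdenum: E = 325.0 GPa, ρ = 10200 kg/m³
  silicon carbide: E = 447.5 GPa, ρ = 3135 kg/m³
  silicon carbide: M = 2.44×10⁻³
  molybdenum: M = 0.674×10⁻³
Silicon carbide ranks first.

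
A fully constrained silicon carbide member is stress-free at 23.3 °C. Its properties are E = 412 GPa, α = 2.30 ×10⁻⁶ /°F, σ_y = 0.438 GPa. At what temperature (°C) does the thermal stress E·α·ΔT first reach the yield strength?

α = 2.30×10⁻⁶/°F × 9/5 = 4.14×10⁻⁶/K.
σ_y = 0.438 GPa = 438.0 MPa.
E·α·ΔT = 438.0 MPa ⇒ ΔT = 438.0 / (412.0×10³ × 4.14×10⁻⁶) = 256.8 K.
T = 23.3 + 256.8 = 280.1 °C.

280 °C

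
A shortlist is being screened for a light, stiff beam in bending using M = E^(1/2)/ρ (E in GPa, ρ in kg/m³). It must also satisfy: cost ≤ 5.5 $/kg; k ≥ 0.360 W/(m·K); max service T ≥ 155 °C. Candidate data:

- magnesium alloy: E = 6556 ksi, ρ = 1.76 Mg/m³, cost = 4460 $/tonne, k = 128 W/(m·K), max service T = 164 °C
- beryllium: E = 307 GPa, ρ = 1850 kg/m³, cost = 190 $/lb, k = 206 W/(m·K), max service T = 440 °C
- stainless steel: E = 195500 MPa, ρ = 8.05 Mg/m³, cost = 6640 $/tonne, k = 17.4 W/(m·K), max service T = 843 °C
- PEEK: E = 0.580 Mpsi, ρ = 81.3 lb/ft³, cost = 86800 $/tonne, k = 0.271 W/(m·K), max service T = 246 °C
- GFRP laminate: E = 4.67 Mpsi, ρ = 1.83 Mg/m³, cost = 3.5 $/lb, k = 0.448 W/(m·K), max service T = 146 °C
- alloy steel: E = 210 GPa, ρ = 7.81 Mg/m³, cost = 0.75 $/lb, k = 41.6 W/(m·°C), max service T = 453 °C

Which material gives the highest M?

magnesium alloy

Screen on constraints: cost ≤ 5.5 $/kg; k ≥ 0.360 W/(m·K); max service T ≥ 155 °C. Survivors: magnesium alloy, alloy steel.
Normalizing units and computing the index:
  magnesium alloy: E = 45.20 GPa, ρ = 1760 kg/m³
  alloy steel: E = 210.0 GPa, ρ = 7810 kg/m³
  magnesium alloy: M = 3.82×10⁻³
  alloy steel: M = 1.86×10⁻³
Magnesium alloy ranks first.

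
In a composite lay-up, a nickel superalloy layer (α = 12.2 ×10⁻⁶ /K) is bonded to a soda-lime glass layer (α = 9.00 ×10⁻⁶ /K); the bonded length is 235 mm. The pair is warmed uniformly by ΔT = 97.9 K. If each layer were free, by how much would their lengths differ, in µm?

73.6 µm

Δα = |12.2 − 9.00|×10⁻⁶/K = 3.20×10⁻⁶/K.
ΔL_mismatch = Δα·L·ΔT = 3.20×10⁻⁶ × 235.0 mm × 97.9 K = 73.6 µm.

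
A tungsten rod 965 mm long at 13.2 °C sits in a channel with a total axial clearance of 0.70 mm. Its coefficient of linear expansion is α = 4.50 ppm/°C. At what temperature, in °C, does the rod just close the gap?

174 °C

α·L₀·ΔT = 0.7 mm ⇒ ΔT = 0.7 / (4.50×10⁻⁶ × 965.0) = 161.2 K.
T = 13.2 + 161.2 = 174.4 °C.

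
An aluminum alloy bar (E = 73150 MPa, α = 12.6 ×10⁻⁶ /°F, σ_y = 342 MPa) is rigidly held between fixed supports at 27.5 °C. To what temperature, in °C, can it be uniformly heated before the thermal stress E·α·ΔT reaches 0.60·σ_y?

E = 73150 MPa = 73.15 GPa.
α = 12.6×10⁻⁶/°F × 9/5 = 22.7×10⁻⁶/K.
E·α·ΔT = 205.2 MPa ⇒ ΔT = 205.2 / (73.15×10³ × 22.7×10⁻⁶) = 123.7 K.
T = 27.5 + 123.7 = 151.2 °C.

151 °C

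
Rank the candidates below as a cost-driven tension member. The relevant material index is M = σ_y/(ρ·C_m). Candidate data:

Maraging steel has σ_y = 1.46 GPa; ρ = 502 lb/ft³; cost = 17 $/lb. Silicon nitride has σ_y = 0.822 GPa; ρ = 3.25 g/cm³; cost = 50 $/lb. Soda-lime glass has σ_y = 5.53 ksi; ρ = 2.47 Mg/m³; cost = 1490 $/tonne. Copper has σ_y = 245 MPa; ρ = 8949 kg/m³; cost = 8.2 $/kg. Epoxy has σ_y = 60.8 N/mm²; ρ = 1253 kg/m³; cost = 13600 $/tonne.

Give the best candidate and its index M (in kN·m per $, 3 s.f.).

soda-lime glass, M = 10.4 kN·m per $

In SI units:
  maraging steel: σ_y = 1460 MPa, ρ = 8041 kg/m³, cost = 37.48 $/kg
  silicon nitride: σ_y = 822.0 MPa, ρ = 3250 kg/m³, cost = 110.2 $/kg
  soda-lime glass: σ_y = 38.13 MPa, ρ = 2470 kg/m³, cost = 1.490 $/kg
  copper: σ_y = 245.0 MPa, ρ = 8949 kg/m³, cost = 8.200 $/kg
  epoxy: σ_y = 60.80 MPa, ρ = 1253 kg/m³, cost = 13.60 $/kg
  soda-lime glass: M = 10.4 kN·m per $
  maraging steel: M = 4.84 kN·m per $
  epoxy: M = 3.57 kN·m per $
  copper: M = 3.34 kN·m per $
  silicon nitride: M = 2.29 kN·m per $
Soda-lime glass has the largest M.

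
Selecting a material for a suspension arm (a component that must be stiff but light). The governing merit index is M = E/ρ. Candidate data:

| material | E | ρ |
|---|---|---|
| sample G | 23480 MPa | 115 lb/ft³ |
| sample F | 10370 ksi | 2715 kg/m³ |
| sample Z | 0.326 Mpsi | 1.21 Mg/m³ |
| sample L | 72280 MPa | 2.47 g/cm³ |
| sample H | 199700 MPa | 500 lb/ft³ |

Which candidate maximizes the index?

sample L

In SI units:
  sample G: E = 23.48 GPa, ρ = 1842 kg/m³
  sample F: E = 71.50 GPa, ρ = 2715 kg/m³
  sample Z: E = 2.248 GPa, ρ = 1210 kg/m³
  sample L: E = 72.28 GPa, ρ = 2470 kg/m³
  sample H: E = 199.7 GPa, ρ = 8009 kg/m³
  sample L: M = 29.3 MN·m/kg
  sample F: M = 26.3 MN·m/kg
  sample H: M = 24.9 MN·m/kg
  sample G: M = 12.7 MN·m/kg
  sample Z: M = 1.86 MN·m/kg
Sample L ranks first.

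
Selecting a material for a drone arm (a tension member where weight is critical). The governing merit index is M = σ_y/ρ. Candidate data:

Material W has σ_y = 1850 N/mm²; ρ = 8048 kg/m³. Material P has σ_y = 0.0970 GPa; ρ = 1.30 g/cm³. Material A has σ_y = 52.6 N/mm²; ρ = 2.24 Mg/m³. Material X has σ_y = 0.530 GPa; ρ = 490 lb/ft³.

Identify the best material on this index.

material W

Convert each candidate to consistent units, then evaluate M:
  material W: σ_y = 1850 MPa, ρ = 8048 kg/m³
  material P: σ_y = 97.00 MPa, ρ = 1300 kg/m³
  material A: σ_y = 52.60 MPa, ρ = 2240 kg/m³
  material X: σ_y = 530.0 MPa, ρ = 7849 kg/m³
  material W: M = 230 kN·m/kg
  material P: M = 74.6 kN·m/kg
  material X: M = 67.5 kN·m/kg
  material A: M = 23.5 kN·m/kg
Highest index: material W.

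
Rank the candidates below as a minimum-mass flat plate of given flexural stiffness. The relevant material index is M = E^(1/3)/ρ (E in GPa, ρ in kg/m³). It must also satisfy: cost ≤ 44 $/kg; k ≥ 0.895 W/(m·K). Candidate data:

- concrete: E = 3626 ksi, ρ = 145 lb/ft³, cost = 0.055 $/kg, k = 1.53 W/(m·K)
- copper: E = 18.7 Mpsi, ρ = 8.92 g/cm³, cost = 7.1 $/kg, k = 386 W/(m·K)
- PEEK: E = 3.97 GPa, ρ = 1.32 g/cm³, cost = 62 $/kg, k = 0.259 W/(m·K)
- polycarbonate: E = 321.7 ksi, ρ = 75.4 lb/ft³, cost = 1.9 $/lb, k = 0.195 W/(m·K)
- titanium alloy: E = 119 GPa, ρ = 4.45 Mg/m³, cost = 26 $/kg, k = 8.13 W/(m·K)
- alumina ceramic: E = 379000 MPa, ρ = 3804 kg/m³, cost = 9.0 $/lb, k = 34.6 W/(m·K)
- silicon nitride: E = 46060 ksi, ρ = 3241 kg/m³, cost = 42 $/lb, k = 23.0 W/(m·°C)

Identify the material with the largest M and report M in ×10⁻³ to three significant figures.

Screen on constraints: cost ≤ 44 $/kg; k ≥ 0.895 W/(m·K). Survivors: concrete, copper, titanium alloy, alumina ceramic.
In SI units:
  concrete: E = 25.00 GPa, ρ = 2323 kg/m³
  copper: E = 128.9 GPa, ρ = 8920 kg/m³
  titanium alloy: E = 119.0 GPa, ρ = 4450 kg/m³
  alumina ceramic: E = 379.0 GPa, ρ = 3804 kg/m³
  alumina ceramic: M = 1.90×10⁻³
  concrete: M = 1.26×10⁻³
  titanium alloy: M = 1.11×10⁻³
  copper: M = 0.566×10⁻³
The maximum is for alumina ceramic.

alumina ceramic, M = 1.90×10⁻³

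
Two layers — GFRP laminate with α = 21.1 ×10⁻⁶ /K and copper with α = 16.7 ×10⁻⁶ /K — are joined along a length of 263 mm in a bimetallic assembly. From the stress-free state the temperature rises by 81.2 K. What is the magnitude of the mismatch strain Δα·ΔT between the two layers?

3.57×10⁻⁴

Δα = |21.1 − 16.7|×10⁻⁶/K = 4.40×10⁻⁶/K.
Mismatch strain = Δα·ΔT = 4.40×10⁻⁶ × 81.2 = 3.57×10⁻⁴.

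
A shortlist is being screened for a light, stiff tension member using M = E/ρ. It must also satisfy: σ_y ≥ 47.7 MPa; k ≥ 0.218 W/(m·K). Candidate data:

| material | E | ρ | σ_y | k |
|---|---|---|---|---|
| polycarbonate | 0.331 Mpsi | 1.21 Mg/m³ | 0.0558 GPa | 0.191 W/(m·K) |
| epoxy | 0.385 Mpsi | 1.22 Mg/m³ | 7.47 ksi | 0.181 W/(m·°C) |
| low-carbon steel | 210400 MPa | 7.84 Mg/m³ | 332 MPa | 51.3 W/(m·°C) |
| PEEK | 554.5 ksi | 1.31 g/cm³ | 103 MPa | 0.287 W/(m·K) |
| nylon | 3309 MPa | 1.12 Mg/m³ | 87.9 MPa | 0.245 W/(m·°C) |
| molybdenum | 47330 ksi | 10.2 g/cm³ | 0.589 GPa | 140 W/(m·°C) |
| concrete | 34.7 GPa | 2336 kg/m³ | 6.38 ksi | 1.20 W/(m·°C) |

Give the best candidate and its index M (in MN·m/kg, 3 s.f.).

Screen on constraints: σ_y ≥ 47.7 MPa; k ≥ 0.218 W/(m·K). Survivors: low-carbon steel, PEEK, nylon, molybdenum.
In SI units:
  low-carbon steel: E = 210.4 GPa, ρ = 7840 kg/m³
  PEEK: E = 3.823 GPa, ρ = 1310 kg/m³
  nylon: E = 3.309 GPa, ρ = 1120 kg/m³
  molybdenum: E = 326.3 GPa, ρ = 10200 kg/m³
  molybdenum: M = 32.0 MN·m/kg
  low-carbon steel: M = 26.8 MN·m/kg
  nylon: M = 2.95 MN·m/kg
  PEEK: M = 2.92 MN·m/kg
Molybdenum has the largest M.

molybdenum, M = 32.0 MN·m/kg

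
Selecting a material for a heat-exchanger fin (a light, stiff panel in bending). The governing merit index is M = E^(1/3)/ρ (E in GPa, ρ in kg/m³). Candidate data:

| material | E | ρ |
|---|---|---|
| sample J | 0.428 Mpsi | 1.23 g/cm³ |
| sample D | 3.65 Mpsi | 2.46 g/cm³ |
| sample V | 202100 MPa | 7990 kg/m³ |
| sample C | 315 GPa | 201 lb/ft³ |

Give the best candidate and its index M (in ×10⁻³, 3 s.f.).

sample C, M = 2.11×10⁻³

Putting every candidate on a common basis:
  sample J: E = 2.951 GPa, ρ = 1230 kg/m³
  sample D: E = 25.17 GPa, ρ = 2460 kg/m³
  sample V: E = 202.1 GPa, ρ = 7990 kg/m³
  sample C: E = 315.0 GPa, ρ = 3220 kg/m³
  sample C: M = 2.11×10⁻³
  sample D: M = 1.19×10⁻³
  sample J: M = 1.17×10⁻³
  sample V: M = 0.734×10⁻³
Sample C ranks first.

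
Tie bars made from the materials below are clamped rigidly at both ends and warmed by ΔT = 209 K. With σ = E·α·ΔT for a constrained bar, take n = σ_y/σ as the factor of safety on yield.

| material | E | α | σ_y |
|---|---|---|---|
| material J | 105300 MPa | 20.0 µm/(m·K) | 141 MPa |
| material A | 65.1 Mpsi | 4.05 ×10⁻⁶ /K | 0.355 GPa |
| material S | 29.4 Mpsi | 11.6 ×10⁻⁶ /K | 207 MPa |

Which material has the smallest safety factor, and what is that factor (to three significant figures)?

Per material, after unit conversion:
  material J: E = 105.3, α = 20.0, σ_y = 141.0 → σ = 440 MPa, n = 0.320
  material A: E = 448.8, α = 4.05, σ_y = 355.0 → σ = 380 MPa, n = 0.934
  material S: E = 202.7, α = 11.6, σ_y = 207.0 → σ = 491 MPa, n = 0.421
The minimum is material J at n = 0.320.

material J, n = 0.320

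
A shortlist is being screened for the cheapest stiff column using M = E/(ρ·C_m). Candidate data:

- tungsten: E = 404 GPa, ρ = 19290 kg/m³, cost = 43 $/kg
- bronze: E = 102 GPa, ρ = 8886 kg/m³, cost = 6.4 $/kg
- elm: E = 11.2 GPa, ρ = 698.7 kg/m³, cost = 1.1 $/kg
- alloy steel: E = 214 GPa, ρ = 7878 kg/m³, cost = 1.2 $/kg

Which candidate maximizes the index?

Per-candidate index values:
  alloy steel: M = 22.6 MN·m per $
  elm: M = 14.6 MN·m per $
  bronze: M = 1.79 MN·m per $
  tungsten: M = 0.487 MN·m per $
Alloy steel ranks first.

alloy steel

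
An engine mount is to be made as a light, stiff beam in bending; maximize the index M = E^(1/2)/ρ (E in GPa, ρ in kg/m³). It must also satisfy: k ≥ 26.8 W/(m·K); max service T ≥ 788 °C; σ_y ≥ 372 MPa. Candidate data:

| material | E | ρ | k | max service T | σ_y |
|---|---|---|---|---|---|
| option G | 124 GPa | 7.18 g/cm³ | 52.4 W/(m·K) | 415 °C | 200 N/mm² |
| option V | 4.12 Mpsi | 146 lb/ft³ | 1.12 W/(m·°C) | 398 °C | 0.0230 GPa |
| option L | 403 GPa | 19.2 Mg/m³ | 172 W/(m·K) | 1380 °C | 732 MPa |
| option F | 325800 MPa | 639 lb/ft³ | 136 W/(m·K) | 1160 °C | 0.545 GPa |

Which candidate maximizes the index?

Screen on constraints: k ≥ 26.8 W/(m·K); max service T ≥ 788 °C; σ_y ≥ 372 MPa. Survivors: option L, option F.
Putting every candidate on a common basis:
  option L: E = 403.0 GPa, ρ = 19200 kg/m³
  option F: E = 325.8 GPa, ρ = 10240 kg/m³
  option F: M = 1.76×10⁻³
  option L: M = 1.05×10⁻³
Option F ranks first.

option F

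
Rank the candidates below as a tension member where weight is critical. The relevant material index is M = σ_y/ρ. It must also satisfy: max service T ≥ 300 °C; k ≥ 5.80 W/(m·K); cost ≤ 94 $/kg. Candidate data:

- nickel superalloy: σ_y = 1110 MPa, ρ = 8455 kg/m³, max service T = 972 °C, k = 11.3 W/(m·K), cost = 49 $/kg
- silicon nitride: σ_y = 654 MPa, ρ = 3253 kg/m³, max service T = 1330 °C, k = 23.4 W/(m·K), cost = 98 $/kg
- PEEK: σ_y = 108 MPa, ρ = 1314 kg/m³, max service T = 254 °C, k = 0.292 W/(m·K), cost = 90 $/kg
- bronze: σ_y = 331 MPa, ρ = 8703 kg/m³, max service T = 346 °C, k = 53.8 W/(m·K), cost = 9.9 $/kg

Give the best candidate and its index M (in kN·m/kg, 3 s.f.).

Screen on constraints: max service T ≥ 300 °C; k ≥ 5.80 W/(m·K); cost ≤ 94 $/kg. Survivors: nickel superalloy, bronze.
Evaluate M for each candidate:
  nickel superalloy: M = 131 kN·m/kg
  bronze: M = 38.0 kN·m/kg
Nickel superalloy ranks first.

nickel superalloy, M = 131 kN·m/kg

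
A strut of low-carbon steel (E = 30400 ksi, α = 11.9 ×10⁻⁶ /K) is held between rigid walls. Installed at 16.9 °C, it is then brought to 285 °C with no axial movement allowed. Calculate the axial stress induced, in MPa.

669 MPa

E = 30400 ksi = 209.6 GPa.
ΔT = 268.1 K. Constrained thermal stress σ = E·α·ΔT = 209.6×10³ MPa × 11.9×10⁻⁶ × 268.1 = 669 MPa (compressive).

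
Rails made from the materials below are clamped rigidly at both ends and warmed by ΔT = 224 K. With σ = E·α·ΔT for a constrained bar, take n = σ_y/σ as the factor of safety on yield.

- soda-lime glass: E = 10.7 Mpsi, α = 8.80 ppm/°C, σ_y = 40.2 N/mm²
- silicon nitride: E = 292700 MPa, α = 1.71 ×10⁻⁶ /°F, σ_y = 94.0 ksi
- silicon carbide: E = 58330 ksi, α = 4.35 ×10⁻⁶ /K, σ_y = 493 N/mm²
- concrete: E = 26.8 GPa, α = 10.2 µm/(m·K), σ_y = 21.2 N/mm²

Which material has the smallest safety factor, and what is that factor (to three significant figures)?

soda-lime glass, n = 0.276

In consistent units (E in GPa, α in ×10⁻⁶/K, σ_y in MPa):
  soda-lime glass: E = 73.77, α = 8.80, σ_y = 40.20 → σ = 145 MPa, n = 0.276
  silicon nitride: E = 292.7, α = 3.08, σ_y = 648.1 → σ = 202 MPa, n = 3.21
  silicon carbide: E = 402.2, α = 4.35, σ_y = 493.0 → σ = 392 MPa, n = 1.26
  concrete: E = 26.80, α = 10.2, σ_y = 21.20 → σ = 61.2 MPa, n = 0.346
The minimum is soda-lime glass at n = 0.276.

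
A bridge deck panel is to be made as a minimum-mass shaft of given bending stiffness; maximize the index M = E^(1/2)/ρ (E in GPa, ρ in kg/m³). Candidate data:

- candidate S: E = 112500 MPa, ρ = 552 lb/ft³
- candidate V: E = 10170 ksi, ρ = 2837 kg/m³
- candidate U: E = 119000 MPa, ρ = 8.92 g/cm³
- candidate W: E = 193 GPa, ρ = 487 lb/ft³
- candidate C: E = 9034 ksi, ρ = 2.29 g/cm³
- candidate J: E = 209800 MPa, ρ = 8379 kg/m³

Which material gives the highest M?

candidate C

In SI units:
  candidate S: E = 112.5 GPa, ρ = 8842 kg/m³
  candidate V: E = 70.12 GPa, ρ = 2837 kg/m³
  candidate U: E = 119.0 GPa, ρ = 8920 kg/m³
  candidate W: E = 193.0 GPa, ρ = 7801 kg/m³
  candidate C: E = 62.29 GPa, ρ = 2290 kg/m³
  candidate J: E = 209.8 GPa, ρ = 8379 kg/m³
  candidate C: M = 3.45×10⁻³
  candidate V: M = 2.95×10⁻³
  candidate W: M = 1.78×10⁻³
  candidate J: M = 1.73×10⁻³
  candidate U: M = 1.22×10⁻³
  candidate S: M = 1.20×10⁻³
The maximum is for candidate C.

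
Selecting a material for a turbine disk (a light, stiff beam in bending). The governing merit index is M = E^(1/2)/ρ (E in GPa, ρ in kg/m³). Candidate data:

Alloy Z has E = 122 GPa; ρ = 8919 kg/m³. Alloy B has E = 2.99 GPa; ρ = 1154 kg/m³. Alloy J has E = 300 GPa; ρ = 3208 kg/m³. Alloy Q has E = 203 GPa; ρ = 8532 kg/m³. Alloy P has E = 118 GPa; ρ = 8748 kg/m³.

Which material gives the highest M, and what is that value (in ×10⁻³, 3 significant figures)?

alloy J, M = 5.40×10⁻³

Per-candidate index values:
  alloy J: M = 5.40×10⁻³
  alloy Q: M = 1.67×10⁻³
  alloy B: M = 1.50×10⁻³
  alloy P: M = 1.24×10⁻³
  alloy Z: M = 1.24×10⁻³
Highest index: alloy J.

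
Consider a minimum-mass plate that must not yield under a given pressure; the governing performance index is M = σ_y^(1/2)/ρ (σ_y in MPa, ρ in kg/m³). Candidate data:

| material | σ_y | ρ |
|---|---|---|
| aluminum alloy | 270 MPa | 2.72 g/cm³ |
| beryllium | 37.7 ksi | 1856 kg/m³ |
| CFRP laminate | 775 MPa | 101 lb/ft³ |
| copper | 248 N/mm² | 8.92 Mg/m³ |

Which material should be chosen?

Normalizing units and computing the index:
  aluminum alloy: σ_y = 270.0 MPa, ρ = 2720 kg/m³
  beryllium: σ_y = 259.9 MPa, ρ = 1856 kg/m³
  CFRP laminate: σ_y = 775.0 MPa, ρ = 1618 kg/m³
  copper: σ_y = 248.0 MPa, ρ = 8920 kg/m³
  CFRP laminate: M = 17.2×10⁻³
  beryllium: M = 8.69×10⁻³
  aluminum alloy: M = 6.04×10⁻³
  copper: M = 1.77×10⁻³
The maximum is for CFRP laminate.

CFRP laminate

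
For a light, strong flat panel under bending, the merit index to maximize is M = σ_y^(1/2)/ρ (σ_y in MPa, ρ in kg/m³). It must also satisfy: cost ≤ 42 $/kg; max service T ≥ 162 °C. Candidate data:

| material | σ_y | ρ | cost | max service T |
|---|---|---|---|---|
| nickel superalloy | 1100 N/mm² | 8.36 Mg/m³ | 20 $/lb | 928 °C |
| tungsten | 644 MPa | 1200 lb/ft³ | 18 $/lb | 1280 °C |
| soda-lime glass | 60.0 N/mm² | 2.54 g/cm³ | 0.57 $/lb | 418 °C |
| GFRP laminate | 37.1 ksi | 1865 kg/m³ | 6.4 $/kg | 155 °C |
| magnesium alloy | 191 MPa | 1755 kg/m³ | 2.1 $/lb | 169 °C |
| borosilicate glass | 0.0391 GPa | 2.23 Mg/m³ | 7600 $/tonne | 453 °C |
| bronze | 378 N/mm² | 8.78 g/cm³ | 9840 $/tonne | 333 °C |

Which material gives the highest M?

Screen on constraints: cost ≤ 42 $/kg; max service T ≥ 162 °C. Survivors: tungsten, soda-lime glass, magnesium alloy, borosilicate glass, bronze.
After converting to SI:
  tungsten: σ_y = 644.0 MPa, ρ = 19220 kg/m³
  soda-lime glass: σ_y = 60.00 MPa, ρ = 2540 kg/m³
  magnesium alloy: σ_y = 191.0 MPa, ρ = 1755 kg/m³
  borosilicate glass: σ_y = 39.10 MPa, ρ = 2230 kg/m³
  bronze: σ_y = 378.0 MPa, ρ = 8780 kg/m³
  magnesium alloy: M = 7.87×10⁻³
  soda-lime glass: M = 3.05×10⁻³
  borosilicate glass: M = 2.80×10⁻³
  bronze: M = 2.21×10⁻³
  tungsten: M = 1.32×10⁻³
Magnesium alloy ranks first.

magnesium alloy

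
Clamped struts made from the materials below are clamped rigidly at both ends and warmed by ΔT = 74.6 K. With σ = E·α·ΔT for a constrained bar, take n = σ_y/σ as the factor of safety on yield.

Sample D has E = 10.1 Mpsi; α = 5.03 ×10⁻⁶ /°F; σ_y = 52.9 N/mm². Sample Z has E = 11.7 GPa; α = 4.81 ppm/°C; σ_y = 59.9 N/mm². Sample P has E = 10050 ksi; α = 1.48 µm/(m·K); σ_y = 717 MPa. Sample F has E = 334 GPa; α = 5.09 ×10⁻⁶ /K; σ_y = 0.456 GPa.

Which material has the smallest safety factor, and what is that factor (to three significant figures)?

Per material, after unit conversion:
  sample D: E = 69.64, α = 9.05, σ_y = 52.90 → σ = 47.0 MPa, n = 1.12
  sample Z: E = 11.70, α = 4.81, σ_y = 59.90 → σ = 4.20 MPa, n = 14.3
  sample P: E = 69.29, α = 1.48, σ_y = 717.0 → σ = 7.65 MPa, n = 93.7
  sample F: E = 334.0, α = 5.09, σ_y = 456.0 → σ = 127 MPa, n = 3.60
Sample D has the lowest safety factor, n = 1.12.

sample D, n = 1.12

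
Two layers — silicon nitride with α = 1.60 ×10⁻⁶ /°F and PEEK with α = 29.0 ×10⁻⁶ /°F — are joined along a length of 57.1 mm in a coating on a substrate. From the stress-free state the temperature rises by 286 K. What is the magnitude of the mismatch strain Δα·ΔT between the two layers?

0.0141

silicon nitride: α = 1.60×10⁻⁶/°F × 9/5 = 2.88×10⁻⁶/K.
PEEK: α = 29.0×10⁻⁶/°F × 9/5 = 52.2×10⁻⁶/K.
Δα = |2.88 − 52.2|×10⁻⁶/K = 49.3×10⁻⁶/K.
Mismatch strain = Δα·ΔT = 49.3×10⁻⁶ × 286.0 = 0.0141.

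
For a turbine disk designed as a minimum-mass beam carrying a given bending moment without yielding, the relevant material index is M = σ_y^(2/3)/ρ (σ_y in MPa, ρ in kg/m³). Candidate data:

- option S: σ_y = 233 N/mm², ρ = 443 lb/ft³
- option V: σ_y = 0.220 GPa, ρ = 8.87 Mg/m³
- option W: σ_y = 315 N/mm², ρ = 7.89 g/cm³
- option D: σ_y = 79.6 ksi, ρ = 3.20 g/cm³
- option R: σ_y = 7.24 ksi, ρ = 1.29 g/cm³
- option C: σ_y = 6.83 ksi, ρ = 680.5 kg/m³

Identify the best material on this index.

option D

Convert each candidate to consistent units, then evaluate M:
  option S: σ_y = 233.0 MPa, ρ = 7096 kg/m³
  option V: σ_y = 220.0 MPa, ρ = 8870 kg/m³
  option W: σ_y = 315.0 MPa, ρ = 7890 kg/m³
  option D: σ_y = 548.8 MPa, ρ = 3200 kg/m³
  option R: σ_y = 49.92 MPa, ρ = 1290 kg/m³
  option C: σ_y = 47.09 MPa, ρ = 680.5 kg/m³
  option D: M = 20.9×10⁻³
  option C: M = 19.2×10⁻³
  option R: M = 10.5×10⁻³
  option W: M = 5.87×10⁻³
  option S: M = 5.34×10⁻³
  option V: M = 4.11×10⁻³
Option D has the largest M.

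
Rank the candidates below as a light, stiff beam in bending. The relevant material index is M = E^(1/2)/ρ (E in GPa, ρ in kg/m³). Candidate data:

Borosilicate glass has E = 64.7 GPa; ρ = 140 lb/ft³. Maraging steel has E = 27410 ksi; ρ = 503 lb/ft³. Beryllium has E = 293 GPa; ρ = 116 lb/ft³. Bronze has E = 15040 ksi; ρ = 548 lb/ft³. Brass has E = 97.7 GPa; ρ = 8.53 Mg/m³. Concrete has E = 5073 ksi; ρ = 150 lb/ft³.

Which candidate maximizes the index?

beryllium

In SI units:
  borosilicate glass: E = 64.70 GPa, ρ = 2243 kg/m³
  maraging steel: E = 189.0 GPa, ρ = 8057 kg/m³
  beryllium: E = 293.0 GPa, ρ = 1858 kg/m³
  bronze: E = 103.7 GPa, ρ = 8778 kg/m³
  brass: E = 97.70 GPa, ρ = 8530 kg/m³
  concrete: E = 34.98 GPa, ρ = 2403 kg/m³
  beryllium: M = 9.21×10⁻³
  borosilicate glass: M = 3.59×10⁻³
  concrete: M = 2.46×10⁻³
  maraging steel: M = 1.71×10⁻³
  bronze: M = 1.16×10⁻³
  brass: M = 1.16×10⁻³
Beryllium ranks first.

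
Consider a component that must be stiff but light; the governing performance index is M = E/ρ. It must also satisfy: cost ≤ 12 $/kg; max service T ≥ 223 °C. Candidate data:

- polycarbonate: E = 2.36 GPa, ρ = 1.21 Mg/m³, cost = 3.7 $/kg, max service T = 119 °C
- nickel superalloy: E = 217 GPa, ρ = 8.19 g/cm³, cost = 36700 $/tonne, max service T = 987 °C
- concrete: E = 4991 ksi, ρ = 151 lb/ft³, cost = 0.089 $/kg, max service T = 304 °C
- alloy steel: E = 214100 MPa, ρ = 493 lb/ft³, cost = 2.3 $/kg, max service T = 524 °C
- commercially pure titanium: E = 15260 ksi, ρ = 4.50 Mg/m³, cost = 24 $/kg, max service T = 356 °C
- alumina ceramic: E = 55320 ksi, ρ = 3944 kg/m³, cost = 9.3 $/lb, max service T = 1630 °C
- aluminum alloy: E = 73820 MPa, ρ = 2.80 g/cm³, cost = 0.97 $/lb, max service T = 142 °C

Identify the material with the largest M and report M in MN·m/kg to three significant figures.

Screen on constraints: cost ≤ 12 $/kg; max service T ≥ 223 °C. Survivors: concrete, alloy steel.
Normalizing units and computing the index:
  concrete: E = 34.41 GPa, ρ = 2419 kg/m³
  alloy steel: E = 214.1 GPa, ρ = 7897 kg/m³
  alloy steel: M = 27.1 MN·m/kg
  concrete: M = 14.2 MN·m/kg
Alloy steel has the largest M.

alloy steel, M = 27.1 MN·m/kg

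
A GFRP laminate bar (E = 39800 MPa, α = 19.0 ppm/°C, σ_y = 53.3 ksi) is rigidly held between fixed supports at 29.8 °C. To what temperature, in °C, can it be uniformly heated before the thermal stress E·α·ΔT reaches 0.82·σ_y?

E = 39800 MPa = 39.80 GPa.
σ_y = 53.3 ksi = 367.5 MPa.
E·α·ΔT = 301.3 MPa ⇒ ΔT = 301.3 / (39.80×10³ × 19.0×10⁻⁶) = 398.5 K.
T = 29.8 + 398.5 = 428.3 °C.

428 °C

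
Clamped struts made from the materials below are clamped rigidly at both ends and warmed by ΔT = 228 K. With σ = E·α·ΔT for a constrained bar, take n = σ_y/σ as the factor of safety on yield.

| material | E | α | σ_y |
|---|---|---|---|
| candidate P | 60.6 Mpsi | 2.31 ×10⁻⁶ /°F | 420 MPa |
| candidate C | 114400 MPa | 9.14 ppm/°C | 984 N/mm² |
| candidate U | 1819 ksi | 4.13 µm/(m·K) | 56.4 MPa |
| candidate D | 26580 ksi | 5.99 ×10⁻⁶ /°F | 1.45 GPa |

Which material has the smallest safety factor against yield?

candidate P

In consistent units (E in GPa, α in ×10⁻⁶/K, σ_y in MPa):
  candidate P: E = 417.8, α = 4.16, σ_y = 420.0 → σ = 396 MPa, n = 1.06
  candidate C: E = 114.4, α = 9.14, σ_y = 984.0 → σ = 238 MPa, n = 4.13
  candidate U: E = 12.54, α = 4.13, σ_y = 56.40 → σ = 11.8 MPa, n = 4.78
  candidate D: E = 183.3, α = 10.8, σ_y = 1450 → σ = 451 MPa, n = 3.22
The minimum is candidate P at n = 1.06.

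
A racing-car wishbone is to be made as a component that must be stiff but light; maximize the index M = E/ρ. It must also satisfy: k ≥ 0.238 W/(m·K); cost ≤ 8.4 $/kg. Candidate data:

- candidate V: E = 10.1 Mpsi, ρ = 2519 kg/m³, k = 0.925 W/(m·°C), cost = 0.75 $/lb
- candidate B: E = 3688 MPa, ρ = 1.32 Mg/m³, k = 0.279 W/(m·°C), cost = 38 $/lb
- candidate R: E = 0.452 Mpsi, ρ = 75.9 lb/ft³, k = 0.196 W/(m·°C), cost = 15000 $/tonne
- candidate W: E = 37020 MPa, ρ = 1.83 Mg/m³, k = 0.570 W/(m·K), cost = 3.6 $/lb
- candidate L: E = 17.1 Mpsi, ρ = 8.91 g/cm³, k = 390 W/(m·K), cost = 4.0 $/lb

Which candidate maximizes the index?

candidate V

Screen on constraints: k ≥ 0.238 W/(m·K); cost ≤ 8.4 $/kg. Survivors: candidate V, candidate W.
After converting to SI:
  candidate V: E = 69.64 GPa, ρ = 2519 kg/m³
  candidate W: E = 37.02 GPa, ρ = 1830 kg/m³
  candidate V: M = 27.6 MN·m/kg
  candidate W: M = 20.2 MN·m/kg
Candidate V has the largest M.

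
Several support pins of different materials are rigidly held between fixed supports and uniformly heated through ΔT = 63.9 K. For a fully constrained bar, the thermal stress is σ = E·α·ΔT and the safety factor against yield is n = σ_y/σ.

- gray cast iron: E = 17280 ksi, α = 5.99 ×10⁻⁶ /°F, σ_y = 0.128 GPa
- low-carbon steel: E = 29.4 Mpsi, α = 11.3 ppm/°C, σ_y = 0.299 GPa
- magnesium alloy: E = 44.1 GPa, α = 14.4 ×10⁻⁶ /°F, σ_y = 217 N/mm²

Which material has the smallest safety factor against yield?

Converting E to GPa, α to ×10⁻⁶/K, σ_y to MPa, then σ and n for each:
  gray cast iron: E = 119.1, α = 10.8, σ_y = 128.0 → σ = 82.1 MPa, n = 1.56
  low-carbon steel: E = 202.7, α = 11.3, σ_y = 299.0 → σ = 146 MPa, n = 2.04
  magnesium alloy: E = 44.10, α = 25.9, σ_y = 217.0 → σ = 73.0 MPa, n = 2.97
Gray cast iron has the lowest safety factor, n = 1.56.

gray cast iron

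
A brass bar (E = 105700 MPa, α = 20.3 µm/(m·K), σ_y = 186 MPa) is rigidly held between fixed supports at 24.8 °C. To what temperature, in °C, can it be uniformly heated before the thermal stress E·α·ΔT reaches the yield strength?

E = 105700 MPa = 105.7 GPa.
E·α·ΔT = 186.0 MPa ⇒ ΔT = 186.0 / (105.7×10³ × 20.3×10⁻⁶) = 86.68 K.
T = 24.8 + 86.68 = 111.5 °C.

111 °C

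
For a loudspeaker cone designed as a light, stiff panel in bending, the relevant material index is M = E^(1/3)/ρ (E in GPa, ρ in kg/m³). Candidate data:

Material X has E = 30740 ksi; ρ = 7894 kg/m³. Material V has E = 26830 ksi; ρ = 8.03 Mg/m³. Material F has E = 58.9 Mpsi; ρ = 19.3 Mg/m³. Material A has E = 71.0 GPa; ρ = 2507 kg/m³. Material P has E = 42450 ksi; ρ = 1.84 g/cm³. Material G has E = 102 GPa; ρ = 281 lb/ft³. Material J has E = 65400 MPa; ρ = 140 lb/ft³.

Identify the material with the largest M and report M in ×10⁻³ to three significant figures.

Putting every candidate on a common basis:
  material X: E = 211.9 GPa, ρ = 7894 kg/m³
  material V: E = 185.0 GPa, ρ = 8030 kg/m³
  material F: E = 406.1 GPa, ρ = 19300 kg/m³
  material A: E = 71.00 GPa, ρ = 2507 kg/m³
  material P: E = 292.7 GPa, ρ = 1840 kg/m³
  material G: E = 102.0 GPa, ρ = 4501 kg/m³
  material J: E = 65.40 GPa, ρ = 2243 kg/m³
  material P: M = 3.61×10⁻³
  material J: M = 1.80×10⁻³
  material A: M = 1.65×10⁻³
  material G: M = 1.04×10⁻³
  material X: M = 0.755×10⁻³
  material V: M = 0.710×10⁻³
  material F: M = 0.384×10⁻³
Material P ranks first.

material P, M = 3.61×10⁻³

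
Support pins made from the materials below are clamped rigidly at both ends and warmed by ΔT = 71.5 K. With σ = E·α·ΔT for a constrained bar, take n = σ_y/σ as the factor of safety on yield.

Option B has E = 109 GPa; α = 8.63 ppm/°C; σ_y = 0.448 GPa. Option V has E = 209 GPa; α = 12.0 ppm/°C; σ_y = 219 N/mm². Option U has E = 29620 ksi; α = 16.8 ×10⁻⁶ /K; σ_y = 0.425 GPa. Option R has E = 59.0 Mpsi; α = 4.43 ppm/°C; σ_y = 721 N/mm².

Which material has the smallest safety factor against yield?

Converting E to GPa, α to ×10⁻⁶/K, σ_y to MPa, then σ and n for each:
  option B: E = 109.0, α = 8.63, σ_y = 448.0 → σ = 67.3 MPa, n = 6.66
  option V: E = 209.0, α = 12.0, σ_y = 219.0 → σ = 179 MPa, n = 1.22
  option U: E = 204.2, α = 16.8, σ_y = 425.0 → σ = 245 MPa, n = 1.73
  option R: E = 406.8, α = 4.43, σ_y = 721.0 → σ = 129 MPa, n = 5.60
Smallest n: option V with n = 1.22.

option V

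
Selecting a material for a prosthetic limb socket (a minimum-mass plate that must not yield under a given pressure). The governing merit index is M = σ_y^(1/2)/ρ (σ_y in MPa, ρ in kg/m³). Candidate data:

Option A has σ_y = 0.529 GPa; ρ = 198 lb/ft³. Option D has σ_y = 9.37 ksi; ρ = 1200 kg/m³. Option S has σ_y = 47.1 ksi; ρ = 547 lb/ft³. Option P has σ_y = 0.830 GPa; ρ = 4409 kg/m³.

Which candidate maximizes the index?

After converting to SI:
  option A: σ_y = 529.0 MPa, ρ = 3172 kg/m³
  option D: σ_y = 64.60 MPa, ρ = 1200 kg/m³
  option S: σ_y = 324.7 MPa, ρ = 8762 kg/m³
  option P: σ_y = 830.0 MPa, ρ = 4409 kg/m³
  option A: M = 7.25×10⁻³
  option D: M = 6.70×10⁻³
  option P: M = 6.53×10⁻³
  option S: M = 2.06×10⁻³
Option A has the largest M.

option A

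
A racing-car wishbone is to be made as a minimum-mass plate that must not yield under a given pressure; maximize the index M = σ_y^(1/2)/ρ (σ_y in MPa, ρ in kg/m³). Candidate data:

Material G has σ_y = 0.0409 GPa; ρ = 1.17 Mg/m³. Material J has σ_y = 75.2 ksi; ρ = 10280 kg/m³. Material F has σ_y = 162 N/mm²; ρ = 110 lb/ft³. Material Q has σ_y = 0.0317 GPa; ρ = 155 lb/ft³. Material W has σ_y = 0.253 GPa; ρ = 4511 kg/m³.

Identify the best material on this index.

In SI units:
  material G: σ_y = 40.90 MPa, ρ = 1170 kg/m³
  material J: σ_y = 518.5 MPa, ρ = 10280 kg/m³
  material F: σ_y = 162.0 MPa, ρ = 1762 kg/m³
  material Q: σ_y = 31.70 MPa, ρ = 2483 kg/m³
  material W: σ_y = 253.0 MPa, ρ = 4511 kg/m³
  material F: M = 7.22×10⁻³
  material G: M = 5.47×10⁻³
  material W: M = 3.53×10⁻³
  material Q: M = 2.27×10⁻³
  material J: M = 2.22×10⁻³
Material F ranks first.

material F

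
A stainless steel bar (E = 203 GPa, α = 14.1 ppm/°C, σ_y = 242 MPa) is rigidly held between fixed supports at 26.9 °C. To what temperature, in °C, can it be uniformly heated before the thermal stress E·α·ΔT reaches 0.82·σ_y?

96.2 °C

E·α·ΔT = 198.4 MPa ⇒ ΔT = 198.4 / (203.0×10³ × 14.1×10⁻⁶) = 69.33 K.
T = 26.9 + 69.33 = 96.23 °C.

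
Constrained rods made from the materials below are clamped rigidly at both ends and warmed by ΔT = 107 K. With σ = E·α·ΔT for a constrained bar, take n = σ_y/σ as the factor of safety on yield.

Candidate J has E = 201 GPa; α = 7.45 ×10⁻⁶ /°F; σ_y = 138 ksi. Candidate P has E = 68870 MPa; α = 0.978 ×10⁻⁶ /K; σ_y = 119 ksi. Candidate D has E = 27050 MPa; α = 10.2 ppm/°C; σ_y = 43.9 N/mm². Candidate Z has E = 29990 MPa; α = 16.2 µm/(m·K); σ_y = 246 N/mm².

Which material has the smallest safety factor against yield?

Per material, after unit conversion:
  candidate J: E = 201.0, α = 13.4, σ_y = 951.5 → σ = 288 MPa, n = 3.30
  candidate P: E = 68.87, α = 0.978, σ_y = 820.5 → σ = 7.21 MPa, n = 114
  candidate D: E = 27.05, α = 10.2, σ_y = 43.90 → σ = 29.5 MPa, n = 1.49
  candidate Z: E = 29.99, α = 16.2, σ_y = 246.0 → σ = 52.0 MPa, n = 4.73
Smallest n: candidate D with n = 1.49.

candidate D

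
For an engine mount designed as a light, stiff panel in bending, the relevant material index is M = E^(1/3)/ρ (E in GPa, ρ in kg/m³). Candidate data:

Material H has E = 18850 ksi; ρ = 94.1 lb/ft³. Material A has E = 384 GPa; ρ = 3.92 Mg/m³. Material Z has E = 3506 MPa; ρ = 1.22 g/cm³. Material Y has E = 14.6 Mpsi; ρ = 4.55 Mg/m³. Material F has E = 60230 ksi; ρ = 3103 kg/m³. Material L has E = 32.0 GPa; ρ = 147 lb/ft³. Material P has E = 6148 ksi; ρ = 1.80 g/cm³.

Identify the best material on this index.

Normalizing units and computing the index:
  material H: E = 130.0 GPa, ρ = 1507 kg/m³
  material A: E = 384.0 GPa, ρ = 3920 kg/m³
  material Z: E = 3.506 GPa, ρ = 1220 kg/m³
  material Y: E = 100.7 GPa, ρ = 4550 kg/m³
  material F: E = 415.3 GPa, ρ = 3103 kg/m³
  material L: E = 32.00 GPa, ρ = 2355 kg/m³
  material P: E = 42.39 GPa, ρ = 1800 kg/m³
  material H: M = 3.36×10⁻³
  material F: M = 2.40×10⁻³
  material P: M = 1.94×10⁻³
  material A: M = 1.85×10⁻³
  material L: M = 1.35×10⁻³
  material Z: M = 1.25×10⁻³
  material Y: M = 1.02×10⁻³
Highest index: material H.

material H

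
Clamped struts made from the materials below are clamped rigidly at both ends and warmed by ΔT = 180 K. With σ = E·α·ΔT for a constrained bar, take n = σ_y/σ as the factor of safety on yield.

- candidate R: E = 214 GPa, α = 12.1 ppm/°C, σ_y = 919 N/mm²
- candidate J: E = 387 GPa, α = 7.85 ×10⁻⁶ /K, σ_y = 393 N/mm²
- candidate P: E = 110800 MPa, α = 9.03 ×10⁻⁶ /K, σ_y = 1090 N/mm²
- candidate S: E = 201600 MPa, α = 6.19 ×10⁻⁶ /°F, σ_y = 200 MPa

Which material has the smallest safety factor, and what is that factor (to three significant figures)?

In consistent units (E in GPa, α in ×10⁻⁶/K, σ_y in MPa):
  candidate R: E = 214.0, α = 12.1, σ_y = 919.0 → σ = 466 MPa, n = 1.97
  candidate J: E = 387.0, α = 7.85, σ_y = 393.0 → σ = 547 MPa, n = 0.719
  candidate P: E = 110.8, α = 9.03, σ_y = 1090 → σ = 180 MPa, n = 6.05
  candidate S: E = 201.6, α = 11.1, σ_y = 200.0 → σ = 404 MPa, n = 0.495
Candidate S has the lowest safety factor, n = 0.495.

candidate S, n = 0.495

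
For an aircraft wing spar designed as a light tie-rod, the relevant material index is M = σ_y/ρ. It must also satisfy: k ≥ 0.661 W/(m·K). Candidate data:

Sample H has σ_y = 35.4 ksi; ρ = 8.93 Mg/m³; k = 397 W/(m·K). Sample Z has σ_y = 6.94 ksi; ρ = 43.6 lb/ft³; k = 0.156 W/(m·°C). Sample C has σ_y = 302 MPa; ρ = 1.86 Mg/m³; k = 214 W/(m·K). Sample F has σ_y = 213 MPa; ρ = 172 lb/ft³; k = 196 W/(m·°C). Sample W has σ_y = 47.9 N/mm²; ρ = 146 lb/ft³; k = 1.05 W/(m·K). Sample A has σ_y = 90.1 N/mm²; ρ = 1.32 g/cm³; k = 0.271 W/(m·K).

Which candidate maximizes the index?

sample C

Screen on constraints: k ≥ 0.661 W/(m·K). Survivors: sample H, sample C, sample F, sample W.
Putting every candidate on a common basis:
  sample H: σ_y = 244.1 MPa, ρ = 8930 kg/m³
  sample C: σ_y = 302.0 MPa, ρ = 1860 kg/m³
  sample F: σ_y = 213.0 MPa, ρ = 2755 kg/m³
  sample W: σ_y = 47.90 MPa, ρ = 2339 kg/m³
  sample C: M = 162 kN·m/kg
  sample F: M = 77.3 kN·m/kg
  sample H: M = 27.3 kN·m/kg
  sample W: M = 20.5 kN·m/kg
Sample C has the largest M.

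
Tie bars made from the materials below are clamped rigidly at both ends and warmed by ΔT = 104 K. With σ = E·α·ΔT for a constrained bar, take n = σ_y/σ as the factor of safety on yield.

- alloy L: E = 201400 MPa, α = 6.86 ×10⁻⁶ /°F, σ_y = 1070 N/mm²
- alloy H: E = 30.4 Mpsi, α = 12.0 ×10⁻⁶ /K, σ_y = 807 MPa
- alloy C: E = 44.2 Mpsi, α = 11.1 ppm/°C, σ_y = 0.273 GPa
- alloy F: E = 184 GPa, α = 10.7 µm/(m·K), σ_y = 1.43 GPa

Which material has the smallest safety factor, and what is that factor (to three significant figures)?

alloy C, n = 0.776

In consistent units (E in GPa, α in ×10⁻⁶/K, σ_y in MPa):
  alloy L: E = 201.4, α = 12.3, σ_y = 1070 → σ = 259 MPa, n = 4.14
  alloy H: E = 209.6, α = 12.0, σ_y = 807.0 → σ = 262 MPa, n = 3.09
  alloy C: E = 304.7, α = 11.1, σ_y = 273.0 → σ = 352 MPa, n = 0.776
  alloy F: E = 184.0, α = 10.7, σ_y = 1430 → σ = 205 MPa, n = 6.98
Smallest n: alloy C with n = 0.776.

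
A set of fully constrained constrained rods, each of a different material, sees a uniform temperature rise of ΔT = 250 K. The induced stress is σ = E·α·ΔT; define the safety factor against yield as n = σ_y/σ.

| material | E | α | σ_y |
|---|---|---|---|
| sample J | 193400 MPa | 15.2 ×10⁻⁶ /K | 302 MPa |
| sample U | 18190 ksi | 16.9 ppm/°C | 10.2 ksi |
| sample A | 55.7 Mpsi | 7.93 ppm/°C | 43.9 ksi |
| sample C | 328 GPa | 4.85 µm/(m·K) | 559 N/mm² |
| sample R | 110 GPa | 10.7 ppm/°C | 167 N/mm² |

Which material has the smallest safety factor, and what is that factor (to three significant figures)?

sample U, n = 0.133

In consistent units (E in GPa, α in ×10⁻⁶/K, σ_y in MPa):
  sample J: E = 193.4, α = 15.2, σ_y = 302.0 → σ = 735 MPa, n = 0.411
  sample U: E = 125.4, α = 16.9, σ_y = 70.33 → σ = 530 MPa, n = 0.133
  sample A: E = 384.0, α = 7.93, σ_y = 302.7 → σ = 761 MPa, n = 0.398
  sample C: E = 328.0, α = 4.85, σ_y = 559.0 → σ = 398 MPa, n = 1.41
  sample R: E = 110.0, α = 10.7, σ_y = 167.0 → σ = 294 MPa, n = 0.568
Sample U has the lowest safety factor, n = 0.133.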